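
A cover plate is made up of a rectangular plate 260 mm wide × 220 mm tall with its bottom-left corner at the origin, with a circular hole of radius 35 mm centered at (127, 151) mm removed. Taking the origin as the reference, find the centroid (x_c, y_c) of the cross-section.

plate: A = 260 × 220 = 57200.00, centroid at (130.00, 110.00).
hole: A = −π·35² = -3848.45, centroid at (127.00, 151.00).
ΣA = 53351.55 mm²
ΣAx_c = (57200.00)(130.00) + (-3848.45)(127.00) = 6947246.72 mm³
ΣAy_c = (57200.00)(110.00) + (-3848.45)(151.00) = 5710883.90 mm³
x_c = 6947246.72 / 53351.55 = 130.22 mm
y_c = 5710883.90 / 53351.55 = 107.04 mm

x_c = 130.22 mm, y_c = 107.04 mm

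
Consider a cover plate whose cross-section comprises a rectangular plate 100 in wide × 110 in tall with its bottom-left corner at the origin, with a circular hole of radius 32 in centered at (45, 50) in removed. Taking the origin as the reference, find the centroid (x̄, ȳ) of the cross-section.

x̄ = 52.07 in, ȳ = 57.07 in

plate: A = 100 × 110 = 11000.00, centroid at (50.00, 55.00).
hole: A = −π·32² = -3216.99, centroid at (45.00, 50.00).
ΣA = 7783.01 in², ΣAx̄ = 405235.41 in³, ΣAȳ = 444150.46 in³.
x̄ = 405235.41/7783.01 = 52.07 in; ȳ = 444150.46/7783.01 = 57.07 in.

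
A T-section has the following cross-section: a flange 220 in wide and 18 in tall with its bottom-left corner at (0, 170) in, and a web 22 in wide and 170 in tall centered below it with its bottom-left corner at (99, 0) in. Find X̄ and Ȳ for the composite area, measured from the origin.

X̄ = 110.00 in, Ȳ = 133.34 in

Part | A | x̄ᵢ | ȳᵢ | A·x̄ᵢ | A·ȳᵢ
web | 3740.00 | 110.00 | 85.00 | 411400.00 | 317900.00
flange | 3960.00 | 110.00 | 179.00 | 435600.00 | 708840.00
Σ | 7700.00 |  |  | 847000.00 | 1026740.00
X̄ = 847000.00 / 7700.00 = 110.00 in
Ȳ = 1026740.00 / 7700.00 = 133.34 in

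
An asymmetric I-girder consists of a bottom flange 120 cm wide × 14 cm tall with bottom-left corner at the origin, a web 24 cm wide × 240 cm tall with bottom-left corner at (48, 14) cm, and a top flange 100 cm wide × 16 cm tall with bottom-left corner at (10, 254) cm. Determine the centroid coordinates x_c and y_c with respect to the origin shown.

x_c = 60.00 cm, y_c = 133.05 cm

Part | A | x̄ᵢ | ȳᵢ | A·x̄ᵢ | A·ȳᵢ
bottom flange | 1680.00 | 60.00 | 7.00 | 100800.00 | 11760.00
web | 5760.00 | 60.00 | 134.00 | 345600.00 | 771840.00
top flange | 1600.00 | 60.00 | 262.00 | 96000.00 | 419200.00
Σ | 9040.00 |  |  | 542400.00 | 1202800.00
x_c = 542400.00 / 9040.00 = 60.00 cm
y_c = 1202800.00 / 9040.00 = 133.05 cm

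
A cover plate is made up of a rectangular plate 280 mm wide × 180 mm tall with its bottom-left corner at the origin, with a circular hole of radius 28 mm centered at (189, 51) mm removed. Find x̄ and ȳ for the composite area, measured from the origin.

Part | A | x̄ᵢ | ȳᵢ | A·x̄ᵢ | A·ȳᵢ
plate | 50400.00 | 140.00 | 90.00 | 7056000.00 | 4536000.00
hole | -2463.01 | 189.00 | 51.00 | -465508.63 | -125613.44
Σ | 47936.99 |  |  | 6590491.37 | 4410386.56
x̄ = 6590491.37 / 47936.99 = 137.48 mm
ȳ = 4410386.56 / 47936.99 = 92.00 mm

x̄ = 137.48 mm, ȳ = 92.00 mm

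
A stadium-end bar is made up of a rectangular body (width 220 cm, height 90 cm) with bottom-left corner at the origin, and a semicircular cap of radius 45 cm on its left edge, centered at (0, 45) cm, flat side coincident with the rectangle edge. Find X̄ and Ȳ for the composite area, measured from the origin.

rectangular body: A = 220 × 90 = 19800.00, centroid at (110.00, 45.00).
semicircular end: A = ½π·45² = 3180.86, centroid at (-19.10, 45.00).
ΣA = 22980.86 cm²
ΣAX̄ = (19800.00)(110.00) + (3180.86)(-19.10) = 2117250.00 cm³
ΣAȲ = (19800.00)(45.00) + (3180.86)(45.00) = 1034138.82 cm³
X̄ = 2117250.00 / 22980.86 = 92.13 cm
Ȳ = 1034138.82 / 22980.86 = 45.00 cm

X̄ = 92.13 cm, Ȳ = 45.00 cm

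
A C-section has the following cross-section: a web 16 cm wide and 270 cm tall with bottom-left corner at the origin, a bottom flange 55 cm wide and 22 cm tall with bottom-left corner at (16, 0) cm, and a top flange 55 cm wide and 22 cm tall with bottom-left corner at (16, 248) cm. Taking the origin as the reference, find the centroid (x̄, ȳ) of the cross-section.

web: A = 16 × 270 = 4320.00, centroid at (8.00, 135.00).
bottom flange: A = 55 × 22 = 1210.00, centroid at (43.50, 11.00).
top flange: A = 55 × 22 = 1210.00, centroid at (43.50, 259.00).
ΣA = 6740.00 cm², ΣAx̄ = 139830.00 cm³, ΣAȳ = 909900.00 cm³.
x̄ = 139830.00/6740.00 = 20.75 cm; ȳ = 909900.00/6740.00 = 135.00 cm.

x̄ = 20.75 cm, ȳ = 135.00 cm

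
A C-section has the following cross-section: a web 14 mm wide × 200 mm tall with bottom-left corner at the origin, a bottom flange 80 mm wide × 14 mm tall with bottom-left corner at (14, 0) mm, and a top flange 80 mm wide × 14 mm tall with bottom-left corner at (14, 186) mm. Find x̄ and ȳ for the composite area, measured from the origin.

web: A = 14 × 200 = 2800.00, centroid at (7.00, 100.00).
bottom flange: A = 80 × 14 = 1120.00, centroid at (54.00, 7.00).
top flange: A = 80 × 14 = 1120.00, centroid at (54.00, 193.00).
ΣA = 5040.00 mm²
ΣAx̄ = (2800.00)(7.00) + (1120.00)(54.00) + (1120.00)(54.00) = 140560.00 mm³
ΣAȳ = (2800.00)(100.00) + (1120.00)(7.00) + (1120.00)(193.00) = 504000.00 mm³
x̄ = 140560.00 / 5040.00 = 27.89 mm
ȳ = 504000.00 / 5040.00 = 100.00 mm

x̄ = 27.89 mm, ȳ = 100.00 mm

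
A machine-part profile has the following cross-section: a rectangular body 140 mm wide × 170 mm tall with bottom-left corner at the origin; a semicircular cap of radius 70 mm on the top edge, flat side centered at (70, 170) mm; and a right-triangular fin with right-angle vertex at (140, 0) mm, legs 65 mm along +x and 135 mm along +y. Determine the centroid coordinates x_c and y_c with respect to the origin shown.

rectangular body: A = 140 × 170 = 23800.00, centroid at (70.00, 85.00).
semicircular top: A = ½π·70² = 7696.90, centroid at (70.00, 199.71).
triangular fin: A = ½·65·135 = 4387.50, centroid at (161.67, 45.00).
ΣA = 35884.40 mm²
ΣAx_c = (23800.00)(70.00) + (7696.90)(70.00) + (4387.50)(161.67) = 2914095.64 mm³
ΣAy_c = (23800.00)(85.00) + (7696.90)(199.71) + (4387.50)(45.00) = 3757577.51 mm³
x_c = 2914095.64 / 35884.40 = 81.21 mm
y_c = 3757577.51 / 35884.40 = 104.71 mm

x_c = 81.21 mm, y_c = 104.71 mm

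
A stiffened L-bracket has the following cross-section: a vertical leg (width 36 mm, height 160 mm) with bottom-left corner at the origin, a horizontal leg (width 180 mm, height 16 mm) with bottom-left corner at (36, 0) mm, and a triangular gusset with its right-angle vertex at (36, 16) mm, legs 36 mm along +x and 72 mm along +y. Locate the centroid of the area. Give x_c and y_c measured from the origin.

x_c = 53.22 mm, y_c = 53.91 mm

vertical leg: A = 36 × 160 = 5760.00, centroid at (18.00, 80.00).
horizontal leg: A = 180 × 16 = 2880.00, centroid at (126.00, 8.00).
gusset: A = ½·36·72 = 1296.00, centroid at (48.00, 40.00).
ΣA = 9936.00 mm², ΣAx_c = 528768.00 mm³, ΣAy_c = 535680.00 mm³.
x_c = 528768.00/9936.00 = 53.22 mm; y_c = 535680.00/9936.00 = 53.91 mm.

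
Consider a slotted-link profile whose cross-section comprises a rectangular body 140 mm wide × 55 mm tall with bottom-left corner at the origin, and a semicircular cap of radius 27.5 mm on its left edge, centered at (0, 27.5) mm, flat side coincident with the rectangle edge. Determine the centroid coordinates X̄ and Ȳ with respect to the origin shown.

X̄ = 59.08 mm, Ȳ = 27.50 mm

rectangular body: A = 140 × 55 = 7700.00, centroid at (70.00, 27.50).
semicircular end: A = ½π·27.5² = 1187.91, centroid at (-11.67, 27.50).
ΣA = 8887.91 mm², ΣAX̄ = 525135.42 mm³, ΣAȲ = 244417.65 mm³.
X̄ = 525135.42/8887.91 = 59.08 mm; Ȳ = 244417.65/8887.91 = 27.50 mm.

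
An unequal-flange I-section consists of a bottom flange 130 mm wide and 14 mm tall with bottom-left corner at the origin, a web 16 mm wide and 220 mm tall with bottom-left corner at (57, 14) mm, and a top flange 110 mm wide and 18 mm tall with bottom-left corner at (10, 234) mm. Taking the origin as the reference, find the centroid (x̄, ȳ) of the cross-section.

Part | A | x̄ᵢ | ȳᵢ | A·x̄ᵢ | A·ȳᵢ
bottom flange | 1820.00 | 65.00 | 7.00 | 118300.00 | 12740.00
web | 3520.00 | 65.00 | 124.00 | 228800.00 | 436480.00
top flange | 1980.00 | 65.00 | 243.00 | 128700.00 | 481140.00
Σ | 7320.00 |  |  | 475800.00 | 930360.00
x̄ = 475800.00 / 7320.00 = 65.00 mm
ȳ = 930360.00 / 7320.00 = 127.10 mm

x̄ = 65.00 mm, ȳ = 127.10 mm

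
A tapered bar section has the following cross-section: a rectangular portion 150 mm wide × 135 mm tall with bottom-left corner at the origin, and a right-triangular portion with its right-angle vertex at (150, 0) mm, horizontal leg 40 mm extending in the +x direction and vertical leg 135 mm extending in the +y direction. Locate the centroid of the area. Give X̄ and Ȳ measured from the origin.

rectangular portion: A = 150 × 135 = 20250.00, centroid at (75.00, 67.50).
triangular portion: A = ½·40·135 = 2700.00, centroid at (163.33, 45.00).
ΣA = 22950.00 mm², ΣAX̄ = 1959750.00 mm³, ΣAȲ = 1488375.00 mm³.
X̄ = 1959750.00/22950.00 = 85.39 mm; Ȳ = 1488375.00/22950.00 = 64.85 mm.

X̄ = 85.39 mm, Ȳ = 64.85 mm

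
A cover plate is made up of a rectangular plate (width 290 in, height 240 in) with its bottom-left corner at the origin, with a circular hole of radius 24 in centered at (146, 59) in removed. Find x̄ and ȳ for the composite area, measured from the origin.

x̄ = 144.97 in, ȳ = 121.63 in

Part | A | x̄ᵢ | ȳᵢ | A·x̄ᵢ | A·ȳᵢ
plate | 69600.00 | 145.00 | 120.00 | 10092000.00 | 8352000.00
hole | -1809.56 | 146.00 | 59.00 | -264195.38 | -106763.88
Σ | 67790.44 |  |  | 9827804.62 | 8245236.12
x̄ = 9827804.62 / 67790.44 = 144.97 in
ȳ = 8245236.12 / 67790.44 = 121.63 in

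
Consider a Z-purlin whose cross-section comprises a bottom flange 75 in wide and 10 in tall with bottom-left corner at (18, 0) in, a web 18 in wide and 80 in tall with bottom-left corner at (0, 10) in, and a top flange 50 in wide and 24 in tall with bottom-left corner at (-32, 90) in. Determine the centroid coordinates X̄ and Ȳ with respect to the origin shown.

X̄ = 13.62 in, Ȳ = 58.45 in

bottom flange: A = 75 × 10 = 750.00, centroid at (55.50, 5.00).
web: A = 18 × 80 = 1440.00, centroid at (9.00, 50.00).
top flange: A = 50 × 24 = 1200.00, centroid at (-7.00, 102.00).
ΣA = 3390.00 in², ΣAX̄ = 46185.00 in³, ΣAȲ = 198150.00 in³.
X̄ = 46185.00/3390.00 = 13.62 in; Ȳ = 198150.00/3390.00 = 58.45 in.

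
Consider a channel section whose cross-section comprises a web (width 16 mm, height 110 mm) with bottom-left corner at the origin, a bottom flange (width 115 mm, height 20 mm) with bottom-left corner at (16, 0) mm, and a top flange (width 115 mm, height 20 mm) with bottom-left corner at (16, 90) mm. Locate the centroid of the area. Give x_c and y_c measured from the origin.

web: A = 16 × 110 = 1760.00, centroid at (8.00, 55.00).
bottom flange: A = 115 × 20 = 2300.00, centroid at (73.50, 10.00).
top flange: A = 115 × 20 = 2300.00, centroid at (73.50, 100.00).
ΣA = 6360.00 mm²
ΣAx_c = (1760.00)(8.00) + (2300.00)(73.50) + (2300.00)(73.50) = 352180.00 mm³
ΣAy_c = (1760.00)(55.00) + (2300.00)(10.00) + (2300.00)(100.00) = 349800.00 mm³
x_c = 352180.00 / 6360.00 = 55.37 mm
y_c = 349800.00 / 6360.00 = 55.00 mm

x_c = 55.37 mm, y_c = 55.00 mm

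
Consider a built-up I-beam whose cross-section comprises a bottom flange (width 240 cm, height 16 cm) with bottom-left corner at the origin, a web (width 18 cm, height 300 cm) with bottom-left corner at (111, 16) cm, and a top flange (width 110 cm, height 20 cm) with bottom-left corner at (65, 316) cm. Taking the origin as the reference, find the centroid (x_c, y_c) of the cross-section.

bottom flange: A = 240 × 16 = 3840.00, centroid at (120.00, 8.00).
web: A = 18 × 300 = 5400.00, centroid at (120.00, 166.00).
top flange: A = 110 × 20 = 2200.00, centroid at (120.00, 326.00).
ΣA = 11440.00 cm², ΣAx_c = 1372800.00 cm³, ΣAy_c = 1644320.00 cm³.
x_c = 1372800.00/11440.00 = 120.00 cm; y_c = 1644320.00/11440.00 = 143.73 cm.

x_c = 120.00 cm, y_c = 143.73 cm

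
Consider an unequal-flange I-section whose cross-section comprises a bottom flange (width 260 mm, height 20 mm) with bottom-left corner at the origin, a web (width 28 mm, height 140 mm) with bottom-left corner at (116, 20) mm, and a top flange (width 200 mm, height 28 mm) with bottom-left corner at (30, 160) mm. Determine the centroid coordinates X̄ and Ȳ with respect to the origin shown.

X̄ = 130.00 mm, Ȳ = 93.70 mm

bottom flange: A = 260 × 20 = 5200.00, centroid at (130.00, 10.00).
web: A = 28 × 140 = 3920.00, centroid at (130.00, 90.00).
top flange: A = 200 × 28 = 5600.00, centroid at (130.00, 174.00).
ΣA = 14720.00 mm², ΣAX̄ = 1913600.00 mm³, ΣAȲ = 1379200.00 mm³.
X̄ = 1913600.00/14720.00 = 130.00 mm; Ȳ = 1379200.00/14720.00 = 93.70 mm.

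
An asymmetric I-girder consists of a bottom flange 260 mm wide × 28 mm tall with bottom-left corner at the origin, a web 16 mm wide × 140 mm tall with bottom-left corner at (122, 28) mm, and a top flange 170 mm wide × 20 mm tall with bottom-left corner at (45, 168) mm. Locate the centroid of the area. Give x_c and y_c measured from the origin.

Part | A | x̄ᵢ | ȳᵢ | A·x̄ᵢ | A·ȳᵢ
bottom flange | 7280.00 | 130.00 | 14.00 | 946400.00 | 101920.00
web | 2240.00 | 130.00 | 98.00 | 291200.00 | 219520.00
top flange | 3400.00 | 130.00 | 178.00 | 442000.00 | 605200.00
Σ | 12920.00 |  |  | 1679600.00 | 926640.00
x_c = 1679600.00 / 12920.00 = 130.00 mm
y_c = 926640.00 / 12920.00 = 71.72 mm

x_c = 130.00 mm, y_c = 71.72 mm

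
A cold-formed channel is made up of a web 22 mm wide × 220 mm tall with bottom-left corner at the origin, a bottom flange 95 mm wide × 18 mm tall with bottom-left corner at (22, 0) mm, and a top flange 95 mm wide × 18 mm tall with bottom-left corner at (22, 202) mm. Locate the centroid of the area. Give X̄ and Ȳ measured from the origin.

X̄ = 35.22 mm, Ȳ = 110.00 mm

web: A = 22 × 220 = 4840.00, centroid at (11.00, 110.00).
bottom flange: A = 95 × 18 = 1710.00, centroid at (69.50, 9.00).
top flange: A = 95 × 18 = 1710.00, centroid at (69.50, 211.00).
ΣA = 8260.00 mm², ΣAX̄ = 290930.00 mm³, ΣAȲ = 908600.00 mm³.
X̄ = 290930.00/8260.00 = 35.22 mm; Ȳ = 908600.00/8260.00 = 110.00 mm.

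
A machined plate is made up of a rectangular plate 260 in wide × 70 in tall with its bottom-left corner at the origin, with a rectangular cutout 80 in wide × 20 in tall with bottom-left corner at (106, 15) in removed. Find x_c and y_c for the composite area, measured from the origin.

Part | A | x̄ᵢ | ȳᵢ | A·x̄ᵢ | A·ȳᵢ
plate | 18200.00 | 130.00 | 35.00 | 2366000.00 | 637000.00
hole | -1600.00 | 146.00 | 25.00 | -233600.00 | -40000.00
Σ | 16600.00 |  |  | 2132400.00 | 597000.00
x_c = 2132400.00 / 16600.00 = 128.46 in
y_c = 597000.00 / 16600.00 = 35.96 in

x_c = 128.46 in, y_c = 35.96 in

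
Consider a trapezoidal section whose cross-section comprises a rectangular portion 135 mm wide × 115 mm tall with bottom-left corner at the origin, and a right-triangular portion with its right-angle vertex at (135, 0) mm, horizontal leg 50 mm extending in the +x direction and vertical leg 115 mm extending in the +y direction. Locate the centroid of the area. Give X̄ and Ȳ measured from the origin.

rectangular portion: A = 135 × 115 = 15525.00, centroid at (67.50, 57.50).
triangular portion: A = ½·50·115 = 2875.00, centroid at (151.67, 38.33).
ΣA = 18400.00 mm²
ΣAX̄ = (15525.00)(67.50) + (2875.00)(151.67) = 1483979.17 mm³
ΣAȲ = (15525.00)(57.50) + (2875.00)(38.33) = 1002895.83 mm³
X̄ = 1483979.17 / 18400.00 = 80.65 mm
Ȳ = 1002895.83 / 18400.00 = 54.51 mm

X̄ = 80.65 mm, Ȳ = 54.51 mm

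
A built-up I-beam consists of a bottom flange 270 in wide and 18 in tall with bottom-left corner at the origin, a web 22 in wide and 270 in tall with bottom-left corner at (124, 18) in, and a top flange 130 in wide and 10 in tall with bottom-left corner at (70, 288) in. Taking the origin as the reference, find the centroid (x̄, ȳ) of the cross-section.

x̄ = 135.00 in, ȳ = 110.20 in

Part | A | x̄ᵢ | ȳᵢ | A·x̄ᵢ | A·ȳᵢ
bottom flange | 4860.00 | 135.00 | 9.00 | 656100.00 | 43740.00
web | 5940.00 | 135.00 | 153.00 | 801900.00 | 908820.00
top flange | 1300.00 | 135.00 | 293.00 | 175500.00 | 380900.00
Σ | 12100.00 |  |  | 1633500.00 | 1333460.00
x̄ = 1633500.00 / 12100.00 = 135.00 in
ȳ = 1333460.00 / 12100.00 = 110.20 in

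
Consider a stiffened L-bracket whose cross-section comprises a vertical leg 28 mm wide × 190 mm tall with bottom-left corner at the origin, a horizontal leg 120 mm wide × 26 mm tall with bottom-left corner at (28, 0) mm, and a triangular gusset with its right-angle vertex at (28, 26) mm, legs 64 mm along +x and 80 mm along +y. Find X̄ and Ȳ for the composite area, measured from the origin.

X̄ = 43.21 mm, Ȳ = 61.89 mm

Part | A | x̄ᵢ | ȳᵢ | A·x̄ᵢ | A·ȳᵢ
vertical leg | 5320.00 | 14.00 | 95.00 | 74480.00 | 505400.00
horizontal leg | 3120.00 | 88.00 | 13.00 | 274560.00 | 40560.00
gusset | 2560.00 | 49.33 | 52.67 | 126293.33 | 134826.67
Σ | 11000.00 |  |  | 475333.33 | 680786.67
X̄ = 475333.33 / 11000.00 = 43.21 mm
Ȳ = 680786.67 / 11000.00 = 61.89 mm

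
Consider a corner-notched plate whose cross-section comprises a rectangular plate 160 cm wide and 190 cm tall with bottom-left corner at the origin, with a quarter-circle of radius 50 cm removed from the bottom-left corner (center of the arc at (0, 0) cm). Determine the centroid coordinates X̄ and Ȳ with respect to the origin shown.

X̄ = 84.06 cm, Ȳ = 100.09 cm

plate: A = 160 × 190 = 30400.00, centroid at (80.00, 95.00).
removed quarter-circle: A = −¼π·50² = -1963.50, centroid at (21.22, 21.22).
ΣA = 28436.50 cm², ΣAX̄ = 2390333.33 cm³, ΣAȲ = 2846333.33 cm³.
X̄ = 2390333.33/28436.50 = 84.06 cm; Ȳ = 2846333.33/28436.50 = 100.09 cm.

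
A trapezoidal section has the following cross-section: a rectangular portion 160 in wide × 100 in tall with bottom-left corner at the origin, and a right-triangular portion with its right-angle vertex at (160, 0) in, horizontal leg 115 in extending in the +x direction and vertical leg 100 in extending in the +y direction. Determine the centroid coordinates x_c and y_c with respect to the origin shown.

x_c = 111.28 in, y_c = 45.59 in

rectangular portion: A = 160 × 100 = 16000.00, centroid at (80.00, 50.00).
triangular portion: A = ½·115·100 = 5750.00, centroid at (198.33, 33.33).
ΣA = 21750.00 in²
ΣAx_c = (16000.00)(80.00) + (5750.00)(198.33) = 2420416.67 in³
ΣAy_c = (16000.00)(50.00) + (5750.00)(33.33) = 991666.67 in³
x_c = 2420416.67 / 21750.00 = 111.28 in
y_c = 991666.67 / 21750.00 = 45.59 in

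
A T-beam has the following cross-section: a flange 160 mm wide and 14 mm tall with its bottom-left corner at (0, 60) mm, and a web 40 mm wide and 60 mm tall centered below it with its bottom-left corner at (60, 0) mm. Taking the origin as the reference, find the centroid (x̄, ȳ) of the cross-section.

x̄ = 80.00 mm, ȳ = 47.86 mm

Part | A | x̄ᵢ | ȳᵢ | A·x̄ᵢ | A·ȳᵢ
web | 2400.00 | 80.00 | 30.00 | 192000.00 | 72000.00
flange | 2240.00 | 80.00 | 67.00 | 179200.00 | 150080.00
Σ | 4640.00 |  |  | 371200.00 | 222080.00
x̄ = 371200.00 / 4640.00 = 80.00 mm
ȳ = 222080.00 / 4640.00 = 47.86 mm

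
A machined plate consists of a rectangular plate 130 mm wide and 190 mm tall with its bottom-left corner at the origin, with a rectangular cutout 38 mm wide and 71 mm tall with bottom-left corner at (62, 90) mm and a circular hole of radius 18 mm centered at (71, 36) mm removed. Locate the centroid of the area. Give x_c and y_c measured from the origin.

plate: A = 130 × 190 = 24700.00, centroid at (65.00, 95.00).
hole 1: A = −(38 × 71) = -2698.00, centroid at (81.00, 125.50).
hole 2: A = −π·18² = -1017.88, centroid at (71.00, 36.00).
ΣA = 20984.12 mm², ΣAx_c = 1314692.80 mm³, ΣAy_c = 1971257.46 mm³.
x_c = 1314692.80/20984.12 = 62.65 mm; y_c = 1971257.46/20984.12 = 93.94 mm.

x_c = 62.65 mm, y_c = 93.94 mm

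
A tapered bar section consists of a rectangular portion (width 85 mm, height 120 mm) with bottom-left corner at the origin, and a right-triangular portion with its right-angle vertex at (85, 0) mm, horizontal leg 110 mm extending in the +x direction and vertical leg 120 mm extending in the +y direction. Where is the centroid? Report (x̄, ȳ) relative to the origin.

x̄ = 73.60 mm, ȳ = 52.14 mm

rectangular portion: A = 85 × 120 = 10200.00, centroid at (42.50, 60.00).
triangular portion: A = ½·110·120 = 6600.00, centroid at (121.67, 40.00).
ΣA = 16800.00 mm², ΣAx̄ = 1236500.00 mm³, ΣAȳ = 876000.00 mm³.
x̄ = 1236500.00/16800.00 = 73.60 mm; ȳ = 876000.00/16800.00 = 52.14 mm.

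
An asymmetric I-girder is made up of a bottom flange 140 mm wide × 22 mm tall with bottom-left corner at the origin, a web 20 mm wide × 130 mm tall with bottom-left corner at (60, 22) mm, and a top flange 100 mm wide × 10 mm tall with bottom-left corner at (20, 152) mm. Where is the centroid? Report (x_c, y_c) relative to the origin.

x_c = 70.00 mm, y_c = 62.44 mm

bottom flange: A = 140 × 22 = 3080.00, centroid at (70.00, 11.00).
web: A = 20 × 130 = 2600.00, centroid at (70.00, 87.00).
top flange: A = 100 × 10 = 1000.00, centroid at (70.00, 157.00).
ΣA = 6680.00 mm², ΣAx_c = 467600.00 mm³, ΣAy_c = 417080.00 mm³.
x_c = 467600.00/6680.00 = 70.00 mm; y_c = 417080.00/6680.00 = 62.44 mm.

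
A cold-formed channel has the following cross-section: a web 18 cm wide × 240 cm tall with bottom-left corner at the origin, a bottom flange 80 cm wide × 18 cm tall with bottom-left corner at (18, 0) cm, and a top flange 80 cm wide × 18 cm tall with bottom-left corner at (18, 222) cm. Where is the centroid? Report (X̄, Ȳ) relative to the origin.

X̄ = 28.60 cm, Ȳ = 120.00 cm

web: A = 18 × 240 = 4320.00, centroid at (9.00, 120.00).
bottom flange: A = 80 × 18 = 1440.00, centroid at (58.00, 9.00).
top flange: A = 80 × 18 = 1440.00, centroid at (58.00, 231.00).
ΣA = 7200.00 cm², ΣAX̄ = 205920.00 cm³, ΣAȲ = 864000.00 cm³.
X̄ = 205920.00/7200.00 = 28.60 cm; Ȳ = 864000.00/7200.00 = 120.00 cm.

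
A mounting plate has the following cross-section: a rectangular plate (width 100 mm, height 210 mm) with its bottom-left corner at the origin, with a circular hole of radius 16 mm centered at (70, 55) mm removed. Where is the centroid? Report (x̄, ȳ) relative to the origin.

Part | A | x̄ᵢ | ȳᵢ | A·x̄ᵢ | A·ȳᵢ
plate | 21000.00 | 50.00 | 105.00 | 1050000.00 | 2205000.00
hole | -804.25 | 70.00 | 55.00 | -56297.34 | -44233.62
Σ | 20195.75 |  |  | 993702.66 | 2160766.38
x̄ = 993702.66 / 20195.75 = 49.20 mm
ȳ = 2160766.38 / 20195.75 = 106.99 mm

x̄ = 49.20 mm, ȳ = 106.99 mm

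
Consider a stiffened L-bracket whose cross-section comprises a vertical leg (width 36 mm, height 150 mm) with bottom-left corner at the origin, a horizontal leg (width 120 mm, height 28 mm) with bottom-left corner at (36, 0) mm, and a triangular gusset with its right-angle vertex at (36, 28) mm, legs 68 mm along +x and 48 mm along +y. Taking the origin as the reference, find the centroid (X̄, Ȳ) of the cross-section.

vertical leg: A = 36 × 150 = 5400.00, centroid at (18.00, 75.00).
horizontal leg: A = 120 × 28 = 3360.00, centroid at (96.00, 14.00).
gusset: A = ½·68·48 = 1632.00, centroid at (58.67, 44.00).
ΣA = 10392.00 mm²
ΣAX̄ = (5400.00)(18.00) + (3360.00)(96.00) + (1632.00)(58.67) = 515504.00 mm³
ΣAȲ = (5400.00)(75.00) + (3360.00)(14.00) + (1632.00)(44.00) = 523848.00 mm³
X̄ = 515504.00 / 10392.00 = 49.61 mm
Ȳ = 523848.00 / 10392.00 = 50.41 mm

X̄ = 49.61 mm, Ȳ = 50.41 mm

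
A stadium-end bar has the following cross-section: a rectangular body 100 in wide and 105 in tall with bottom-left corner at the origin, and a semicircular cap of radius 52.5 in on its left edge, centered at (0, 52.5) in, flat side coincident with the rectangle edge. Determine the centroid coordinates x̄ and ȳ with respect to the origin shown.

x̄ = 28.90 in, ȳ = 52.50 in

rectangular body: A = 100 × 105 = 10500.00, centroid at (50.00, 52.50).
semicircular end: A = ½π·52.5² = 4329.51, centroid at (-22.28, 52.50).
ΣA = 14829.51 in²
ΣAx̄ = (10500.00)(50.00) + (4329.51)(-22.28) = 428531.25 in³
ΣAȳ = (10500.00)(52.50) + (4329.51)(52.50) = 778549.14 in³
x̄ = 428531.25 / 14829.51 = 28.90 in
ȳ = 778549.14 / 14829.51 = 52.50 in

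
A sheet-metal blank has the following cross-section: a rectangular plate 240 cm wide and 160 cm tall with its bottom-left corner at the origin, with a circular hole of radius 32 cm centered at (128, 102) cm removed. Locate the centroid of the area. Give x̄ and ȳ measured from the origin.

plate: A = 240 × 160 = 38400.00, centroid at (120.00, 80.00).
hole: A = −π·32² = -3216.99, centroid at (128.00, 102.00).
ΣA = 35183.01 cm²
ΣAx̄ = (38400.00)(120.00) + (-3216.99)(128.00) = 4196225.17 cm³
ΣAȳ = (38400.00)(80.00) + (-3216.99)(102.00) = 2743866.93 cm³
x̄ = 4196225.17 / 35183.01 = 119.27 cm
ȳ = 2743866.93 / 35183.01 = 77.99 cm

x̄ = 119.27 cm, ȳ = 77.99 cm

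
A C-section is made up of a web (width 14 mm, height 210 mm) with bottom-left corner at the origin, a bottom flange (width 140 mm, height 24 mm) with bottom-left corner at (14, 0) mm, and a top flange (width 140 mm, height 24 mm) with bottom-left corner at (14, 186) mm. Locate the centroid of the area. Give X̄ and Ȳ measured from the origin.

web: A = 14 × 210 = 2940.00, centroid at (7.00, 105.00).
bottom flange: A = 140 × 24 = 3360.00, centroid at (84.00, 12.00).
top flange: A = 140 × 24 = 3360.00, centroid at (84.00, 198.00).
ΣA = 9660.00 mm², ΣAX̄ = 585060.00 mm³, ΣAȲ = 1014300.00 mm³.
X̄ = 585060.00/9660.00 = 60.57 mm; Ȳ = 1014300.00/9660.00 = 105.00 mm.

X̄ = 60.57 mm, Ȳ = 105.00 mm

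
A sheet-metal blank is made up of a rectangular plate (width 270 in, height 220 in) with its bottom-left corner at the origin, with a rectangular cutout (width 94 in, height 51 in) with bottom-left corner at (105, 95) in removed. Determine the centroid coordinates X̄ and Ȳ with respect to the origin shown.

plate: A = 270 × 220 = 59400.00, centroid at (135.00, 110.00).
hole: A = −(94 × 51) = -4794.00, centroid at (152.00, 120.50).
ΣA = 54606.00 in², ΣAX̄ = 7290312.00 in³, ΣAȲ = 5956323.00 in³.
X̄ = 7290312.00/54606.00 = 133.51 in; Ȳ = 5956323.00/54606.00 = 109.08 in.

X̄ = 133.51 in, Ȳ = 109.08 in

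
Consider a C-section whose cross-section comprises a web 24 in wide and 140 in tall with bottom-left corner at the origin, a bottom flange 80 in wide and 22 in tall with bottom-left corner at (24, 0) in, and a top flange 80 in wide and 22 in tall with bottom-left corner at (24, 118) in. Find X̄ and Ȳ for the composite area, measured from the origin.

X̄ = 38.60 in, Ȳ = 70.00 in

web: A = 24 × 140 = 3360.00, centroid at (12.00, 70.00).
bottom flange: A = 80 × 22 = 1760.00, centroid at (64.00, 11.00).
top flange: A = 80 × 22 = 1760.00, centroid at (64.00, 129.00).
ΣA = 6880.00 in²
ΣAX̄ = (3360.00)(12.00) + (1760.00)(64.00) + (1760.00)(64.00) = 265600.00 in³
ΣAȲ = (3360.00)(70.00) + (1760.00)(11.00) + (1760.00)(129.00) = 481600.00 in³
X̄ = 265600.00 / 6880.00 = 38.60 in
Ȳ = 481600.00 / 6880.00 = 70.00 in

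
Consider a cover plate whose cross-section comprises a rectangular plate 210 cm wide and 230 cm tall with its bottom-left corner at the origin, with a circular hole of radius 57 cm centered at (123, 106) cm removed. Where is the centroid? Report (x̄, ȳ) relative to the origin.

Part | A | x̄ᵢ | ȳᵢ | A·x̄ᵢ | A·ȳᵢ
plate | 48300.00 | 105.00 | 115.00 | 5071500.00 | 5554500.00
hole | -10207.03 | 123.00 | 106.00 | -1255465.25 | -1081945.66
Σ | 38092.97 |  |  | 3816034.75 | 4472554.34
x̄ = 3816034.75 / 38092.97 = 100.18 cm
ȳ = 4472554.34 / 38092.97 = 117.41 cm

x̄ = 100.18 cm, ȳ = 117.41 cm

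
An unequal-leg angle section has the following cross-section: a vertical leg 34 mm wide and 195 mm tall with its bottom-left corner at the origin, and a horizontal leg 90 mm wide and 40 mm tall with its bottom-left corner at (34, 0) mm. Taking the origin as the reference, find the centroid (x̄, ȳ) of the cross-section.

x̄ = 38.82 mm, ȳ = 70.23 mm

vertical leg: A = 34 × 195 = 6630.00, centroid at (17.00, 97.50).
horizontal leg: A = 90 × 40 = 3600.00, centroid at (79.00, 20.00).
ΣA = 10230.00 mm², ΣAx̄ = 397110.00 mm³, ΣAȳ = 718425.00 mm³.
x̄ = 397110.00/10230.00 = 38.82 mm; ȳ = 718425.00/10230.00 = 70.23 mm.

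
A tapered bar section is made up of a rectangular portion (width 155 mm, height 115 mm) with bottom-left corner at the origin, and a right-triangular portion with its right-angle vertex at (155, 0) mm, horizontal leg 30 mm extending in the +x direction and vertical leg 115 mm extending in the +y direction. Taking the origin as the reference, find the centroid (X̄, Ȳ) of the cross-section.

X̄ = 85.22 mm, Ȳ = 55.81 mm

rectangular portion: A = 155 × 115 = 17825.00, centroid at (77.50, 57.50).
triangular portion: A = ½·30·115 = 1725.00, centroid at (165.00, 38.33).
ΣA = 19550.00 mm², ΣAX̄ = 1666062.50 mm³, ΣAȲ = 1091062.50 mm³.
X̄ = 1666062.50/19550.00 = 85.22 mm; Ȳ = 1091062.50/19550.00 = 55.81 mm.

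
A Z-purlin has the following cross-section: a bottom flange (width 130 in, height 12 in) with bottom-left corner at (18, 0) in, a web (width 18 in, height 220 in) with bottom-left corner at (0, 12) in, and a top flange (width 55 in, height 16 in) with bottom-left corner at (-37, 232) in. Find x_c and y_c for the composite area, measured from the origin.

bottom flange: A = 130 × 12 = 1560.00, centroid at (83.00, 6.00).
web: A = 18 × 220 = 3960.00, centroid at (9.00, 122.00).
top flange: A = 55 × 16 = 880.00, centroid at (-9.50, 240.00).
ΣA = 6400.00 in², ΣAx_c = 156760.00 in³, ΣAy_c = 703680.00 in³.
x_c = 156760.00/6400.00 = 24.49 in; y_c = 703680.00/6400.00 = 109.95 in.

x_c = 24.49 in, y_c = 109.95 in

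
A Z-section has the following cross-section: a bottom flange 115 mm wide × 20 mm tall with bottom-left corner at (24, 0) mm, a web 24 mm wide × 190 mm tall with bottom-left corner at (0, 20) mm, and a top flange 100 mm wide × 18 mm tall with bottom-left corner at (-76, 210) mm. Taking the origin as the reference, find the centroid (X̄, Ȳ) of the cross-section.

Part | A | x̄ᵢ | ȳᵢ | A·x̄ᵢ | A·ȳᵢ
bottom flange | 2300.00 | 81.50 | 10.00 | 187450.00 | 23000.00
web | 4560.00 | 12.00 | 115.00 | 54720.00 | 524400.00
top flange | 1800.00 | -26.00 | 219.00 | -46800.00 | 394200.00
Σ | 8660.00 |  |  | 195370.00 | 941600.00
X̄ = 195370.00 / 8660.00 = 22.56 mm
Ȳ = 941600.00 / 8660.00 = 108.73 mm

X̄ = 22.56 mm, Ȳ = 108.73 mm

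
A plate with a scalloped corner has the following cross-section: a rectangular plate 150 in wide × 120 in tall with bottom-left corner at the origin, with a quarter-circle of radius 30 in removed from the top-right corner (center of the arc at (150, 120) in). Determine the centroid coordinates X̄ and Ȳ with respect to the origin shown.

plate: A = 150 × 120 = 18000.00, centroid at (75.00, 60.00).
removed quarter-circle: A = −¼π·30² = -706.86, centroid at (137.27, 107.27).
ΣA = 17293.14 in², ΣAX̄ = 1252971.25 in³, ΣAȲ = 1004177.00 in³.
X̄ = 1252971.25/17293.14 = 72.45 in; Ȳ = 1004177.00/17293.14 = 58.07 in.

X̄ = 72.45 in, Ȳ = 58.07 in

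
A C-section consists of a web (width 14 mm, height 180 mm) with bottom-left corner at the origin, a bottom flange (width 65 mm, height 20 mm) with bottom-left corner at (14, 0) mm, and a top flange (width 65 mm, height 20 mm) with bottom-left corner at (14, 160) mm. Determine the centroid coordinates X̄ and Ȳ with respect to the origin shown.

web: A = 14 × 180 = 2520.00, centroid at (7.00, 90.00).
bottom flange: A = 65 × 20 = 1300.00, centroid at (46.50, 10.00).
top flange: A = 65 × 20 = 1300.00, centroid at (46.50, 170.00).
ΣA = 5120.00 mm², ΣAX̄ = 138540.00 mm³, ΣAȲ = 460800.00 mm³.
X̄ = 138540.00/5120.00 = 27.06 mm; Ȳ = 460800.00/5120.00 = 90.00 mm.

X̄ = 27.06 mm, Ȳ = 90.00 mm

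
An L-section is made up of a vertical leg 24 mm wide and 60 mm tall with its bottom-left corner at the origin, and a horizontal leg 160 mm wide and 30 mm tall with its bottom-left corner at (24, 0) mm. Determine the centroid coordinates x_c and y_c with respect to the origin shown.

vertical leg: A = 24 × 60 = 1440.00, centroid at (12.00, 30.00).
horizontal leg: A = 160 × 30 = 4800.00, centroid at (104.00, 15.00).
ΣA = 6240.00 mm²
ΣAx_c = (1440.00)(12.00) + (4800.00)(104.00) = 516480.00 mm³
ΣAy_c = (1440.00)(30.00) + (4800.00)(15.00) = 115200.00 mm³
x_c = 516480.00 / 6240.00 = 82.77 mm
y_c = 115200.00 / 6240.00 = 18.46 mm

x_c = 82.77 mm, y_c = 18.46 mm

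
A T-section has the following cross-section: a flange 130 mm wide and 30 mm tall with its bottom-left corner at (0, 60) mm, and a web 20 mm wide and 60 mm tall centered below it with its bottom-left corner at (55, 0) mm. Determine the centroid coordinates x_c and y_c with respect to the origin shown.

web: A = 20 × 60 = 1200.00, centroid at (65.00, 30.00).
flange: A = 130 × 30 = 3900.00, centroid at (65.00, 75.00).
ΣA = 5100.00 mm², ΣAx_c = 331500.00 mm³, ΣAy_c = 328500.00 mm³.
x_c = 331500.00/5100.00 = 65.00 mm; y_c = 328500.00/5100.00 = 64.41 mm.

x_c = 65.00 mm, y_c = 64.41 mm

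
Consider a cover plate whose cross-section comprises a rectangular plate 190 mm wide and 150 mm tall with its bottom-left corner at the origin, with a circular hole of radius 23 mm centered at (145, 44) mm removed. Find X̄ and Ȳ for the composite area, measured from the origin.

plate: A = 190 × 150 = 28500.00, centroid at (95.00, 75.00).
hole: A = −π·23² = -1661.90, centroid at (145.00, 44.00).
ΣA = 26838.10 mm²
ΣAX̄ = (28500.00)(95.00) + (-1661.90)(145.00) = 2466524.14 mm³
ΣAȲ = (28500.00)(75.00) + (-1661.90)(44.00) = 2064376.29 mm³
X̄ = 2466524.14 / 26838.10 = 91.90 mm
Ȳ = 2064376.29 / 26838.10 = 76.92 mm

X̄ = 91.90 mm, Ȳ = 76.92 mm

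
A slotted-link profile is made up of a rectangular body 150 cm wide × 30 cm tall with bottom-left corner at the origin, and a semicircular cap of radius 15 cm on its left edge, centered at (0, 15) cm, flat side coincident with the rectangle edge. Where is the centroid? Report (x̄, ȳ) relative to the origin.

x̄ = 69.07 cm, ȳ = 15.00 cm

Part | A | x̄ᵢ | ȳᵢ | A·x̄ᵢ | A·ȳᵢ
rectangular body | 4500.00 | 75.00 | 15.00 | 337500.00 | 67500.00
semicircular end | 353.43 | -6.37 | 15.00 | -2250.00 | 5301.44
Σ | 4853.43 |  |  | 335250.00 | 72801.44
x̄ = 335250.00 / 4853.43 = 69.07 cm
ȳ = 72801.44 / 4853.43 = 15.00 cm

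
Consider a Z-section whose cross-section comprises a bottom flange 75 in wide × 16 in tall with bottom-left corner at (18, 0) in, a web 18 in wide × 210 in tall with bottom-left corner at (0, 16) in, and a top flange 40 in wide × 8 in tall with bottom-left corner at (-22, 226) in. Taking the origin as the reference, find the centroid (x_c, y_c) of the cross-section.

x_c = 18.86 in, y_c = 102.00 in

bottom flange: A = 75 × 16 = 1200.00, centroid at (55.50, 8.00).
web: A = 18 × 210 = 3780.00, centroid at (9.00, 121.00).
top flange: A = 40 × 8 = 320.00, centroid at (-2.00, 230.00).
ΣA = 5300.00 in²
ΣAx_c = (1200.00)(55.50) + (3780.00)(9.00) + (320.00)(-2.00) = 99980.00 in³
ΣAy_c = (1200.00)(8.00) + (3780.00)(121.00) + (320.00)(230.00) = 540580.00 in³
x_c = 99980.00 / 5300.00 = 18.86 in
y_c = 540580.00 / 5300.00 = 102.00 in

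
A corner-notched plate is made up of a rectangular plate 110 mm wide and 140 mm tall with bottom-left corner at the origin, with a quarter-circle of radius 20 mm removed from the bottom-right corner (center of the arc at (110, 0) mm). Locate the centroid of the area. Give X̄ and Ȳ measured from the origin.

X̄ = 54.03 mm, Ȳ = 71.28 mm

plate: A = 110 × 140 = 15400.00, centroid at (55.00, 70.00).
removed quarter-circle: A = −¼π·20² = -314.16, centroid at (101.51, 8.49).
ΣA = 15085.84 mm², ΣAX̄ = 815109.15 mm³, ΣAȲ = 1075333.33 mm³.
X̄ = 815109.15/15085.84 = 54.03 mm; Ȳ = 1075333.33/15085.84 = 71.28 mm.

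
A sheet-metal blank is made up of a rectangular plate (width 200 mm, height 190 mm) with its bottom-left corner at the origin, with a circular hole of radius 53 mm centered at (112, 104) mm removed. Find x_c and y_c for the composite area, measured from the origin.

x_c = 96.37 mm, y_c = 92.28 mm

plate: A = 200 × 190 = 38000.00, centroid at (100.00, 95.00).
hole: A = −π·53² = -8824.73, centroid at (112.00, 104.00).
ΣA = 29175.27 mm²
ΣAx_c = (38000.00)(100.00) + (-8824.73)(112.00) = 2811629.82 mm³
ΣAy_c = (38000.00)(95.00) + (-8824.73)(104.00) = 2692227.69 mm³
x_c = 2811629.82 / 29175.27 = 96.37 mm
y_c = 2692227.69 / 29175.27 = 92.28 mm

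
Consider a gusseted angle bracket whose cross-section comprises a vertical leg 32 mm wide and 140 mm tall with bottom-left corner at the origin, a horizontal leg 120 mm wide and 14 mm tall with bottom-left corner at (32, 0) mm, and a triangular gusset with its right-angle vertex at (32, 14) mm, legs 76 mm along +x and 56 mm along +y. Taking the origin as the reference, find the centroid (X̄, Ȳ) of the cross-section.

vertical leg: A = 32 × 140 = 4480.00, centroid at (16.00, 70.00).
horizontal leg: A = 120 × 14 = 1680.00, centroid at (92.00, 7.00).
gusset: A = ½·76·56 = 2128.00, centroid at (57.33, 32.67).
ΣA = 8288.00 mm²
ΣAX̄ = (4480.00)(16.00) + (1680.00)(92.00) + (2128.00)(57.33) = 348245.33 mm³
ΣAȲ = (4480.00)(70.00) + (1680.00)(7.00) + (2128.00)(32.67) = 394874.67 mm³
X̄ = 348245.33 / 8288.00 = 42.02 mm
Ȳ = 394874.67 / 8288.00 = 47.64 mm

X̄ = 42.02 mm, Ȳ = 47.64 mm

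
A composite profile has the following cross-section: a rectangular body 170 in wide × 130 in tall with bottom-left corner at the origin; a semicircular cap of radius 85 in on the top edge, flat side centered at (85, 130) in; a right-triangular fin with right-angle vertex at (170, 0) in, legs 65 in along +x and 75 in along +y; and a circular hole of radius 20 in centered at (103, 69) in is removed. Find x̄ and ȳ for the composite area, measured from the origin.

x̄ = 91.85 in, ȳ = 95.16 in

rectangular body: A = 170 × 130 = 22100.00, centroid at (85.00, 65.00).
semicircular top: A = ½π·85² = 11349.00, centroid at (85.00, 166.08).
triangular fin: A = ½·65·75 = 2437.50, centroid at (191.67, 25.00).
hole: A = −π·20² = -1256.64, centroid at (103.00, 69.00).
ΣA = 34629.87 in², ΣAx̄ = 3180919.18 in³, ΣAȳ = 3295516.66 in³.
x̄ = 3180919.18/34629.87 = 91.85 in; ȳ = 3295516.66/34629.87 = 95.16 in.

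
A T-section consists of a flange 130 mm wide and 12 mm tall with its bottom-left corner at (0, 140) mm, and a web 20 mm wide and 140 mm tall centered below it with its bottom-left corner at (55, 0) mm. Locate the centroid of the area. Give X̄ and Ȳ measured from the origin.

X̄ = 65.00 mm, Ȳ = 97.19 mm

Part | A | x̄ᵢ | ȳᵢ | A·x̄ᵢ | A·ȳᵢ
web | 2800.00 | 65.00 | 70.00 | 182000.00 | 196000.00
flange | 1560.00 | 65.00 | 146.00 | 101400.00 | 227760.00
Σ | 4360.00 |  |  | 283400.00 | 423760.00
X̄ = 283400.00 / 4360.00 = 65.00 mm
Ȳ = 423760.00 / 4360.00 = 97.19 mm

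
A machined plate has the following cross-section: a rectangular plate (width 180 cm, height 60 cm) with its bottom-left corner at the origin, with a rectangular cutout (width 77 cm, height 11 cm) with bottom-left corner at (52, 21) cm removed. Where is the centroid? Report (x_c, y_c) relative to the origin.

x_c = 89.96 cm, y_c = 30.30 cm

plate: A = 180 × 60 = 10800.00, centroid at (90.00, 30.00).
hole: A = −(77 × 11) = -847.00, centroid at (90.50, 26.50).
ΣA = 9953.00 cm², ΣAx_c = 895346.50 cm³, ΣAy_c = 301554.50 cm³.
x_c = 895346.50/9953.00 = 89.96 cm; y_c = 301554.50/9953.00 = 30.30 cm.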